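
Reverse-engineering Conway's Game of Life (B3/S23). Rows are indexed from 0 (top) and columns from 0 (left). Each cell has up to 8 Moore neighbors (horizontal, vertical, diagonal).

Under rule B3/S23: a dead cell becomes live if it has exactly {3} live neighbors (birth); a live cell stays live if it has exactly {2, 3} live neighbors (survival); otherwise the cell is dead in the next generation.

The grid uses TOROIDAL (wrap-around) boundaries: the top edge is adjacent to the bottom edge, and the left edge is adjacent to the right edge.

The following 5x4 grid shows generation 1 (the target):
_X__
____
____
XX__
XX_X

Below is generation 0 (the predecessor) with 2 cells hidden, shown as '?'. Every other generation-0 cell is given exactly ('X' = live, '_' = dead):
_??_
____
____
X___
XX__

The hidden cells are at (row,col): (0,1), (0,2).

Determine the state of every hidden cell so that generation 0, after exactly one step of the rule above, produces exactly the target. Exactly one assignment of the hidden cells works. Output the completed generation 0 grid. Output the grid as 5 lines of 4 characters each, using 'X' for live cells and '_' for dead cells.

Answer: __X_
____
____
X___
XX__

Derivation:
Hidden generation-0 cells (in order): (0,1), (0,2).
A hidden cell only influences target cells in its own 3x3 neighborhood. Try each of the 2^2 = 4 assignments, step the completed generation 0 forward once under B3/S23, and compare with the target:
  (0,1)=_ (0,2)=_ -> step gives (0,1)='_' but target has 'X' -> reject
  (0,1)=_ (0,2)=X -> step reproduces the target at every cell -> ACCEPT
  (0,1)=X (0,2)=_ -> step gives (0,0)='X' but target has '_' -> reject
  (0,1)=X (0,2)=X -> step gives (0,0)='X' but target has '_' -> reject
Unique solution: (0,1)=dead, (0,2)=live.
Check: live-neighbor counts of every cell in the completed generation 0:
2312
0111
1101
2312
2323
Applying B3/S23 to generation 0 with these counts gives:
_X__
____
____
XX__
XX_X
which matches the target exactly.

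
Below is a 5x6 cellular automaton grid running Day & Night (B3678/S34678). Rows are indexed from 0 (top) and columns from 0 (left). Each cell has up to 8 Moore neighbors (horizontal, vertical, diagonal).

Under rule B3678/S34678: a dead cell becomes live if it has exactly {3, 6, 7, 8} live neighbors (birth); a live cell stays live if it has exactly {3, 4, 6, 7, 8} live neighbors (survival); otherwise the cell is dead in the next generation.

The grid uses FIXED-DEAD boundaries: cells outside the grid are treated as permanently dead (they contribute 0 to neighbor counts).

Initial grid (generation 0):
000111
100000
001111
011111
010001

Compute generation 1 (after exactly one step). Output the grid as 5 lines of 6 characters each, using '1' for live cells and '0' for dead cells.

Answer: 000000
001010
001001
010011
000100

Derivation:
Simulating step by step:
Generation 0 (given above): 15 live cells
Generation 1: 8 live cells
(generation 1 grid is the final answer)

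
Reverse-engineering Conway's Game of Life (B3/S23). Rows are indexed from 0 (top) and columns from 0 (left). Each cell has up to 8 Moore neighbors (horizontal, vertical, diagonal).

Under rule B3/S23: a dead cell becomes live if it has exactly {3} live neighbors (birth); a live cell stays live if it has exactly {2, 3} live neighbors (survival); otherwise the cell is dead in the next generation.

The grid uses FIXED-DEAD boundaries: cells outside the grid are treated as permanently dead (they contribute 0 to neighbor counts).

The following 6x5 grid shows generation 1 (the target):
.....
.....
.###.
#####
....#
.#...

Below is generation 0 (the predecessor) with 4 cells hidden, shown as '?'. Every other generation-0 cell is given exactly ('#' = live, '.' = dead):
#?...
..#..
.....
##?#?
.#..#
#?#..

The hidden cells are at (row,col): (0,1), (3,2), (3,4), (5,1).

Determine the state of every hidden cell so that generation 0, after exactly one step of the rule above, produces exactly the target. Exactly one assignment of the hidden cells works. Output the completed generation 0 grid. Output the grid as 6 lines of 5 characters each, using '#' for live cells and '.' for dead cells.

Hidden generation-0 cells (in order): (0,1), (3,2), (3,4), (5,1).
A hidden cell only influences target cells in its own 3x3 neighborhood. Try each of the 2^4 = 16 assignments, step the completed generation 0 forward once under B3/S23, and compare with the target:
  (0,1)=. (3,2)=. (3,4)=. (5,1)=. -> step gives (2,3)='.' but target has '#' -> reject
  (0,1)=. (3,2)=. (3,4)=. (5,1)=# -> step gives (2,3)='.' but target has '#' -> reject
  (0,1)=. (3,2)=. (3,4)=# (5,1)=. -> step reproduces the target at every cell -> ACCEPT
  (0,1)=. (3,2)=. (3,4)=# (5,1)=# -> step gives (5,0)='#' but target has '.' -> reject
  (0,1)=. (3,2)=# (3,4)=. (5,1)=. -> step gives (2,1)='.' but target has '#' -> reject
  (0,1)=. (3,2)=# (3,4)=. (5,1)=# -> step gives (2,1)='.' but target has '#' -> reject
  (0,1)=. (3,2)=# (3,4)=# (5,1)=. -> step gives (2,1)='.' but target has '#' -> reject
  (0,1)=. (3,2)=# (3,4)=# (5,1)=# -> step gives (2,1)='.' but target has '#' -> reject
  (0,1)=# (3,2)=. (3,4)=. (5,1)=. -> step gives (0,1)='#' but target has '.' -> reject
  (0,1)=# (3,2)=. (3,4)=. (5,1)=# -> step gives (0,1)='#' but target has '.' -> reject
  (0,1)=# (3,2)=. (3,4)=# (5,1)=. -> step gives (0,1)='#' but target has '.' -> reject
  (0,1)=# (3,2)=. (3,4)=# (5,1)=# -> step gives (0,1)='#' but target has '.' -> reject
  (0,1)=# (3,2)=# (3,4)=. (5,1)=. -> step gives (0,1)='#' but target has '.' -> reject
  (0,1)=# (3,2)=# (3,4)=. (5,1)=# -> step gives (0,1)='#' but target has '.' -> reject
  (0,1)=# (3,2)=# (3,4)=# (5,1)=. -> step gives (0,1)='#' but target has '.' -> reject
  (0,1)=# (3,2)=# (3,4)=# (5,1)=# -> step gives (0,1)='#' but target has '.' -> reject
Unique solution: (0,1)=dead, (3,2)=dead, (3,4)=live, (5,1)=dead.
Check: live-neighbor counts of every cell in the completed generation 0:
02110
12010
23332
22322
44442
13121
Applying B3/S23 to generation 0 with these counts gives:
.....
.....
.###.
#####
....#
.#...
which matches the target exactly.

Answer: #....
..#..
.....
##.##
.#..#
#.#..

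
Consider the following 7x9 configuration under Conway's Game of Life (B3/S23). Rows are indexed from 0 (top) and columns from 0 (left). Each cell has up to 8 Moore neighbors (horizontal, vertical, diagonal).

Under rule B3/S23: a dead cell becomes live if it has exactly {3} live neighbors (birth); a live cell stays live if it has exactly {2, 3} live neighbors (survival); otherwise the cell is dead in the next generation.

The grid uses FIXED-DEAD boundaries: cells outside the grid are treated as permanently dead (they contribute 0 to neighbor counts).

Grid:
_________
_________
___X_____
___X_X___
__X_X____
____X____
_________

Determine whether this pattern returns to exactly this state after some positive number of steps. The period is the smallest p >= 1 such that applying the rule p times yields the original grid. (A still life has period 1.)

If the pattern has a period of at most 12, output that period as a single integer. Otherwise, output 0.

Answer: 2

Derivation:
Simulating and comparing each generation to the original:
Gen 0 (original, given above): 6 live cells
Gen 1: 6 live cells, differs from original
Gen 2: 6 live cells, MATCHES original -> period = 2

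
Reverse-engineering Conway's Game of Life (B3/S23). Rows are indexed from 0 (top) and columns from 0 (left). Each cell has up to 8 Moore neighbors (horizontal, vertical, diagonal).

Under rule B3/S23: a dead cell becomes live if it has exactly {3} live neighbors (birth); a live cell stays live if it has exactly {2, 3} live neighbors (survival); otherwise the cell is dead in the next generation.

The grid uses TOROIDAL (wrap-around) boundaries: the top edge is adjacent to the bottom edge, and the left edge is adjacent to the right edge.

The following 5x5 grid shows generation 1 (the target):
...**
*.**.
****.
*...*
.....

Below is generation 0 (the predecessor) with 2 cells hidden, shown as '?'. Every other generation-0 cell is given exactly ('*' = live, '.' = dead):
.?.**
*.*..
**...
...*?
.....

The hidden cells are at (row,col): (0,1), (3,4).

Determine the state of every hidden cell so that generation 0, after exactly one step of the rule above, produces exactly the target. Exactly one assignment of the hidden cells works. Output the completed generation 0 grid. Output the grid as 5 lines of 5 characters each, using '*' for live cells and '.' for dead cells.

Hidden generation-0 cells (in order): (0,1), (3,4).
A hidden cell only influences target cells in its own 3x3 neighborhood. Try each of the 2^2 = 4 assignments, step the completed generation 0 forward once under B3/S23, and compare with the target:
  (0,1)=. (3,4)=. -> step gives (2,3)='.' but target has '*' -> reject
  (0,1)=. (3,4)=* -> step reproduces the target at every cell -> ACCEPT
  (0,1)=* (3,4)=. -> step gives (0,0)='*' but target has '.' -> reject
  (0,1)=* (3,4)=* -> step gives (0,0)='*' but target has '.' -> reject
Unique solution: (0,1)=dead, (3,4)=live.
Check: live-neighbor counts of every cell in the completed generation 0:
22222
34234
33334
32212
20244
Applying B3/S23 to generation 0 with these counts gives:
...**
*.**.
****.
*...*
.....
which matches the target exactly.

Answer: ...**
*.*..
**...
...**
.....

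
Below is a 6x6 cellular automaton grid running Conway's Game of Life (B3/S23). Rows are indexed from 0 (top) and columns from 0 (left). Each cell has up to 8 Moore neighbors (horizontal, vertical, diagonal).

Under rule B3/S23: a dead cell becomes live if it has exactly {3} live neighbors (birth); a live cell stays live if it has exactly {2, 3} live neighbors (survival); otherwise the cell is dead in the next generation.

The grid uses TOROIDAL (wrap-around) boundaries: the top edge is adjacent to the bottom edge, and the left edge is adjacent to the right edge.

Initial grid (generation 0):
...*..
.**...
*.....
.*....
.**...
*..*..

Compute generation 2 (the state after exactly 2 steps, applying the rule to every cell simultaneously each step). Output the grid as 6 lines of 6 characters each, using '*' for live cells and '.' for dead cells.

Simulating step by step:
Generation 0 (given above): 9 live cells
Generation 1: 14 live cells
.*.*..
.**...
*.*...
***...
***...
.*.*..
Generation 2: 11 live cells
(generation 2 grid is the final answer)

Answer: **.*..
*..*..
*..*..
...*.*
...*..
...*..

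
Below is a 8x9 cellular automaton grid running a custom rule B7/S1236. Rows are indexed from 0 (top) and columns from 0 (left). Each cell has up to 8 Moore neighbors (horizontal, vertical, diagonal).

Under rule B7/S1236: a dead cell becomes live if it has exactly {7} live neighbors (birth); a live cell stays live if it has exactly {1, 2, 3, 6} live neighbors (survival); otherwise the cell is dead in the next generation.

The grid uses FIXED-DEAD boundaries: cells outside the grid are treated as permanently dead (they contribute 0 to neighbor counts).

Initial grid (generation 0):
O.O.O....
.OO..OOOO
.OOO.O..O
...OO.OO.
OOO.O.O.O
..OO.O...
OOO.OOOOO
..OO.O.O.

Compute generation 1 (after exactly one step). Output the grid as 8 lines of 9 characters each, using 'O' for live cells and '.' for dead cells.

Simulating step by step:
Generation 0 (given above): 39 live cells
Generation 1: 22 live cells
(generation 1 grid is the final answer)

Answer: O.O.O....
.....OOOO
.O......O
......O..
OO....O.O
.O.......
O......OO
..OO.O.O.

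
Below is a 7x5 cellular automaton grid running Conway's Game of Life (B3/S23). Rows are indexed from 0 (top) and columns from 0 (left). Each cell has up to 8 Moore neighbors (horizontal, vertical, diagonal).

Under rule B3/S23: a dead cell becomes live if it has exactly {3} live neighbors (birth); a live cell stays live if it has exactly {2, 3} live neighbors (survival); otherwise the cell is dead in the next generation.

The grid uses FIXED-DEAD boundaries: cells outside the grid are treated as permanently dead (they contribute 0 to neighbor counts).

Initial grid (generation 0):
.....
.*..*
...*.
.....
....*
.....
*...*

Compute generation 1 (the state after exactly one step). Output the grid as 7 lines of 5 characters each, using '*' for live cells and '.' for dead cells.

Simulating step by step:
Generation 0 (given above): 6 live cells
Generation 1: 0 live cells
(generation 1 grid is the final answer)

Answer: .....
.....
.....
.....
.....
.....
.....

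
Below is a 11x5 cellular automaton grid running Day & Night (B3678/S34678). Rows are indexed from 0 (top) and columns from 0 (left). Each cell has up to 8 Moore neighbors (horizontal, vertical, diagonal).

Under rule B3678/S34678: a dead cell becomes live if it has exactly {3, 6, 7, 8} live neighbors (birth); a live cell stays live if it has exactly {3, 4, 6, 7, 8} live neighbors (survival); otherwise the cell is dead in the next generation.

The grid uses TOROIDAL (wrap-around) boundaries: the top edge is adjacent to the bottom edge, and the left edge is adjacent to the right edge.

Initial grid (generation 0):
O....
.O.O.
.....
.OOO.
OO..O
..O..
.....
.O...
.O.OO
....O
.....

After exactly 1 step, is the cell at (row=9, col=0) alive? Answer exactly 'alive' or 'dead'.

Simulating step by step:
Generation 0 (given above): 15 live cells
Generation 1: 14 live cells
.....
.....
.O.O.
.OO.O
OO...
OO...
.....
O.O..
..O..
O..O.
.....

Cell (9,0) at generation 1: 1 -> alive

Answer: alive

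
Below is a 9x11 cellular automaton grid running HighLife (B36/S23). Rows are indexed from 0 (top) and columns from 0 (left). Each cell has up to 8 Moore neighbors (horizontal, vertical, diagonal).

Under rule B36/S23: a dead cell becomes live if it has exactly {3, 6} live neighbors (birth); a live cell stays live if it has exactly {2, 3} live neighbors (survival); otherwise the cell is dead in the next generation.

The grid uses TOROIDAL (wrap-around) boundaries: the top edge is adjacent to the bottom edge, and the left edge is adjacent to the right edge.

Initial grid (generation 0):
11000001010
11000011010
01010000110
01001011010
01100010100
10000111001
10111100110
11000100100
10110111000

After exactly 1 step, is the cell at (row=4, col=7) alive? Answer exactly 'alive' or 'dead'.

Simulating step by step:
Generation 0 (given above): 44 live cells
Generation 1: 36 live cells
00000110000
00000011110
01000100010
11010110010
01100001111
10000000001
00110000110
10001000110
01101101000

Cell (4,7) at generation 1: 1 -> alive

Answer: alive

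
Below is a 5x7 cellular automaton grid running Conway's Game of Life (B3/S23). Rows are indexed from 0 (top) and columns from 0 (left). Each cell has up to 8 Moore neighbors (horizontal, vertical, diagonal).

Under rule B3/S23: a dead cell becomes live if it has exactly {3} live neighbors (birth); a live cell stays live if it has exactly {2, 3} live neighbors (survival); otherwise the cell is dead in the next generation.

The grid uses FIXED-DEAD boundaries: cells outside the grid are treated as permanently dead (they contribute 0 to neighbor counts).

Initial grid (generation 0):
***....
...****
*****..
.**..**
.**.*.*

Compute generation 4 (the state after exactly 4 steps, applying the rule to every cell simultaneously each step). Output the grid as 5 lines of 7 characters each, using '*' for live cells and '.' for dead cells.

Simulating step by step:
Generation 0 (given above): 20 live cells
Generation 1: 12 live cells
.*****.
.....*.
*......
......*
.***..*
Generation 2: 11 live cells
..****.
.***.*.
.......
.**....
..*....
Generation 3: 9 live cells
.*...*.
.*...*.
...*...
.**....
.**....
Generation 4: 7 live cells
(generation 4 grid is the final answer)

Answer: .......
..*.*..
.*.....
.*.*...
.**....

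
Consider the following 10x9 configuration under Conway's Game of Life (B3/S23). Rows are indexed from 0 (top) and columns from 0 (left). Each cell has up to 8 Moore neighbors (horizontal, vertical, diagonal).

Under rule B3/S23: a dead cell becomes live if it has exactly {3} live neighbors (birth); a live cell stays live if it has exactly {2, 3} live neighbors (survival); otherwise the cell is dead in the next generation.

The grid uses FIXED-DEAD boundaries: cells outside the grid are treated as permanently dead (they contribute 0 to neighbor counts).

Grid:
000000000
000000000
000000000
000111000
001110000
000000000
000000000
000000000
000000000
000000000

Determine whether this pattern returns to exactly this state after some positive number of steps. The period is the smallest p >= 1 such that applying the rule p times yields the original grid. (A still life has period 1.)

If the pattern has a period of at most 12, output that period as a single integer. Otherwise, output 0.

Answer: 2

Derivation:
Simulating and comparing each generation to the original:
Gen 0 (original, given above): 6 live cells
Gen 1: 6 live cells, differs from original
Gen 2: 6 live cells, MATCHES original -> period = 2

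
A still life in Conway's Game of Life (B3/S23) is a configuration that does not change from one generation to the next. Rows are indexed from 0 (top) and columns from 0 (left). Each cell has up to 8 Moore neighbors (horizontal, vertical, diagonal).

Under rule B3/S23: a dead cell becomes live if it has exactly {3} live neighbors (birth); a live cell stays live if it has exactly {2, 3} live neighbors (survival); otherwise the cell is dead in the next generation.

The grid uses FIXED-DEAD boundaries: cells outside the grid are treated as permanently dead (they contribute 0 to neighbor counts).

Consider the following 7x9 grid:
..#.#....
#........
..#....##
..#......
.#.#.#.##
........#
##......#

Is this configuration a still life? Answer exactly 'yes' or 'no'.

Compute generation 1 and compare to generation 0 (given above):
Generation 1:
.........
.#.#.....
.#.......
.###..#..
..#....##
###.....#
.........
Cell (0,2) differs: gen0=1 vs gen1=0 -> NOT a still life.

Answer: no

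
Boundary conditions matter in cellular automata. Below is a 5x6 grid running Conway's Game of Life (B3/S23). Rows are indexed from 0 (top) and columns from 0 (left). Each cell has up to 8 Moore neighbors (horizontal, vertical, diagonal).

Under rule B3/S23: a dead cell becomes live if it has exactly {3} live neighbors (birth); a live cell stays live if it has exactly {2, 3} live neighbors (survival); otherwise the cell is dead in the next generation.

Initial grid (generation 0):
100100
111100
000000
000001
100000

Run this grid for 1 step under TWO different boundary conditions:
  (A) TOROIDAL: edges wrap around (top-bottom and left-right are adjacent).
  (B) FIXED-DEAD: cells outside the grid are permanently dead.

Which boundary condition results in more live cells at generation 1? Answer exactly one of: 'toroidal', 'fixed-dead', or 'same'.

Answer: toroidal

Derivation:
Under TOROIDAL boundary, generation 1:
100101
111100
111000
000000
100001
Population = 12

Under FIXED-DEAD boundary, generation 1:
100100
111100
011000
000000
000000
Population = 8

Comparison: toroidal=12, fixed-dead=8 -> toroidal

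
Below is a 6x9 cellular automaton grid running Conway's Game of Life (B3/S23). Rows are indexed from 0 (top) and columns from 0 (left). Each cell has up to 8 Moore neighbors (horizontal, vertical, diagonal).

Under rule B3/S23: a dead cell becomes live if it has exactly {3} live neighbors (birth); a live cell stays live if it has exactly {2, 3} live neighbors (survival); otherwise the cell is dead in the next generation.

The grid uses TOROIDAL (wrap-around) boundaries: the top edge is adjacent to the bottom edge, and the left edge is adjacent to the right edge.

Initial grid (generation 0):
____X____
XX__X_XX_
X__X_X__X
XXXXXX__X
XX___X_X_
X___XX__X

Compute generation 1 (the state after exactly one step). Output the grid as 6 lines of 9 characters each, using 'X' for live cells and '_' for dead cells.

Simulating step by step:
Generation 0 (given above): 25 live cells
Generation 1: 21 live cells
(generation 1 grid is the final answer)

Answer: _X_XX_XX_
XX_XX_XX_
_________
___X_X_X_
_______X_
XX__XXX_X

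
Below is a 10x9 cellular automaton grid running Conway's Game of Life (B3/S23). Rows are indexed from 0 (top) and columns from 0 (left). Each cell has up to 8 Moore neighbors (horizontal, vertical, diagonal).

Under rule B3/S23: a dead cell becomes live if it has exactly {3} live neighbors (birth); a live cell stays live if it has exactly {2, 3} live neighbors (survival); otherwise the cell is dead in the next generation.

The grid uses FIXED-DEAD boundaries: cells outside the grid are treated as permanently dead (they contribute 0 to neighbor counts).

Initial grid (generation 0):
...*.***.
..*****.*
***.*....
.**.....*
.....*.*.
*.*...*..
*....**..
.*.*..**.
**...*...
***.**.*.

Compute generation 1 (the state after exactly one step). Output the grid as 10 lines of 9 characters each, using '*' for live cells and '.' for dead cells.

Answer: ..**...*.
.........
*...*..*.
*.**.....
..*...**.
.*.....*.
*.*..*...
.**.*..*.
...*.*.*.
*.*.***..

Derivation:
Simulating step by step:
Generation 0 (given above): 38 live cells
Generation 1: 29 live cells
(generation 1 grid is the final answer)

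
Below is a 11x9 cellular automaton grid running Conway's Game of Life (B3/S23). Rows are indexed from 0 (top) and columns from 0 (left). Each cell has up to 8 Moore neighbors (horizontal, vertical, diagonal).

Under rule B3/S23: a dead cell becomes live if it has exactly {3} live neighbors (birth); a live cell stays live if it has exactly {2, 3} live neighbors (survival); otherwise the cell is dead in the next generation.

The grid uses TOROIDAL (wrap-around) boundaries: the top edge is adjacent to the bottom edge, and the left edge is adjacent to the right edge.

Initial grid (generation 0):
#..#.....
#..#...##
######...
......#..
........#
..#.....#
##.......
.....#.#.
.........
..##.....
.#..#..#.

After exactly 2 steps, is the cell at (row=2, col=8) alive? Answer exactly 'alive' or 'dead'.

Answer: alive

Derivation:
Simulating step by step:
Generation 0 (given above): 25 live cells
Generation 1: 30 live cells
#####..#.
.........
########.
######...
.......#.
.#......#
##......#
.........
.........
..##.....
.#..#....
Generation 2: 24 live cells
#####....
.......#.
#.....#.#
#......#.
...##...#
.#.....##
.#......#
#........
.........
..##.....
#...#....

Cell (2,8) at generation 2: 1 -> alive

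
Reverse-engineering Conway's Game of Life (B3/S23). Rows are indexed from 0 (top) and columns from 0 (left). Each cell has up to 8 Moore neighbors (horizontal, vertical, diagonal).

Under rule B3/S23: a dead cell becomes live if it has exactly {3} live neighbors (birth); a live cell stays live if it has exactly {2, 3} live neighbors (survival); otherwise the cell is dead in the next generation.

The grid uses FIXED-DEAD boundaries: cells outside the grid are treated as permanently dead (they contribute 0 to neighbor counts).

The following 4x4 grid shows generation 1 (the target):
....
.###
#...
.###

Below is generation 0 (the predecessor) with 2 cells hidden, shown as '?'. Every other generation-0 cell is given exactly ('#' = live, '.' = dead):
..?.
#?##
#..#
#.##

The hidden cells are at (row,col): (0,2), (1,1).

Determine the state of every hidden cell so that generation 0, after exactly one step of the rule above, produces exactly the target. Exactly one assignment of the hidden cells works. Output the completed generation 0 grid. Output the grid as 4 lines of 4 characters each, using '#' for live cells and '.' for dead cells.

Answer: ....
#.##
#..#
#.##

Derivation:
Hidden generation-0 cells (in order): (0,2), (1,1).
A hidden cell only influences target cells in its own 3x3 neighborhood. Try each of the 2^2 = 4 assignments, step the completed generation 0 forward once under B3/S23, and compare with the target:
  (0,2)=. (1,1)=. -> step reproduces the target at every cell -> ACCEPT
  (0,2)=. (1,1)=# -> step gives (0,1)='#' but target has '.' -> reject
  (0,2)=# (1,1)=. -> step gives (0,1)='#' but target has '.' -> reject
  (0,2)=# (1,1)=# -> step gives (0,2)='#' but target has '.' -> reject
Unique solution: (0,2)=dead, (1,1)=dead.
Check: live-neighbor counts of every cell in the completed generation 0:
1222
1322
2554
1322
Applying B3/S23 to generation 0 with these counts gives:
....
.###
#...
.###
which matches the target exactly.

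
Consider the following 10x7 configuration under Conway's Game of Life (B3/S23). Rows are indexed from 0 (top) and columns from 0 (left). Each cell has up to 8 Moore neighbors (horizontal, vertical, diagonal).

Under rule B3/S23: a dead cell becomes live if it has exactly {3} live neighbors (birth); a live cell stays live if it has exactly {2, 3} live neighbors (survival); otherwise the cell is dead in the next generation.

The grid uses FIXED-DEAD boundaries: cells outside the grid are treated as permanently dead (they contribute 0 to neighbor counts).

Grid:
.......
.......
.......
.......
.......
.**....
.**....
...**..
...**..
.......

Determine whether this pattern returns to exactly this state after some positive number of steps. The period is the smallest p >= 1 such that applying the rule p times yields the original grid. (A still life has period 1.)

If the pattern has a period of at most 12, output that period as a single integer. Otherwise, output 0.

Simulating and comparing each generation to the original:
Gen 0 (original, given above): 8 live cells
Gen 1: 6 live cells, differs from original
Gen 2: 8 live cells, MATCHES original -> period = 2

Answer: 2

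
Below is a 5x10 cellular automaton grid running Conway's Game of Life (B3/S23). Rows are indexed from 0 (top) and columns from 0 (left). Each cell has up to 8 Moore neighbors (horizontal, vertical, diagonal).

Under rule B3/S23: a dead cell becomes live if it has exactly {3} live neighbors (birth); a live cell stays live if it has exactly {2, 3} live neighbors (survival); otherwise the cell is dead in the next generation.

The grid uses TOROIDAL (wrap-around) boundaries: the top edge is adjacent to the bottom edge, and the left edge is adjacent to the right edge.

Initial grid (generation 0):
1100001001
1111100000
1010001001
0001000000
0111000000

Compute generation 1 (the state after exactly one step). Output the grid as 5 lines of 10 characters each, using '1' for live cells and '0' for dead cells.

Simulating step by step:
Generation 0 (given above): 17 live cells
Generation 1: 11 live cells
(generation 1 grid is the final answer)

Answer: 0000100001
0001010000
1000100001
1001000000
0101000000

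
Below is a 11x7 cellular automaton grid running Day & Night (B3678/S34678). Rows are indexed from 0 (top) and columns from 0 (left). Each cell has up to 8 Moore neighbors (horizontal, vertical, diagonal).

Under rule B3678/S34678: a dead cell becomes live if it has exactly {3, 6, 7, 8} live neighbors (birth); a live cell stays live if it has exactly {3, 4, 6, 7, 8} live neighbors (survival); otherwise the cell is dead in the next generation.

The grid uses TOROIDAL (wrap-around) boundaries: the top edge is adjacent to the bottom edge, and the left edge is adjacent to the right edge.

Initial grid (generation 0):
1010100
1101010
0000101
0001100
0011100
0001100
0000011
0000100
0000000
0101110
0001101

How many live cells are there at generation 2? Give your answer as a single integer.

Answer: 37

Derivation:
Simulating step by step:
Generation 0 (given above): 26 live cells
Generation 1: 30 live cells
1010100
1111010
1010100
0010100
0011010
0011100
0001010
0000010
0001010
0011110
1100000
Generation 2: 37 live cells
1110000
1110000
0111111
0011110
0111000
0010010
0011000
0000001
0011111
0111101
0100011
Population at generation 2: 37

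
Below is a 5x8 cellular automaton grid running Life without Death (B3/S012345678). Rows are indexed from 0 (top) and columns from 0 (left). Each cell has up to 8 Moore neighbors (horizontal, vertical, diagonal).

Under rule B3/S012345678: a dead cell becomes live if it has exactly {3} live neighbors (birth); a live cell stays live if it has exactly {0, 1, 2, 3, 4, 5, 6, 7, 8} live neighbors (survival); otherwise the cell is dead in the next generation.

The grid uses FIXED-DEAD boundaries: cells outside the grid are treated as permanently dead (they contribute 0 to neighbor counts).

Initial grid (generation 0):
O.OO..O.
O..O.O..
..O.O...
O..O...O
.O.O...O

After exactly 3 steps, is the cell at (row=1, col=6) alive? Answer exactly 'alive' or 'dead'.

Answer: dead

Derivation:
Simulating step by step:
Generation 0 (given above): 15 live cells
Generation 1: 21 live cells
OOOOO.O.
O..O.O..
.OO.O...
OO.OO..O
.OOO...O
Generation 2: 25 live cells
OOOOOOO.
O..O.O..
.OO.OO..
OO.OO..O
OOOOO..O
Generation 3: 27 live cells
OOOOOOO.
O..O.O..
.OO.OOO.
OO.OO.OO
OOOOO..O

Cell (1,6) at generation 3: 0 -> dead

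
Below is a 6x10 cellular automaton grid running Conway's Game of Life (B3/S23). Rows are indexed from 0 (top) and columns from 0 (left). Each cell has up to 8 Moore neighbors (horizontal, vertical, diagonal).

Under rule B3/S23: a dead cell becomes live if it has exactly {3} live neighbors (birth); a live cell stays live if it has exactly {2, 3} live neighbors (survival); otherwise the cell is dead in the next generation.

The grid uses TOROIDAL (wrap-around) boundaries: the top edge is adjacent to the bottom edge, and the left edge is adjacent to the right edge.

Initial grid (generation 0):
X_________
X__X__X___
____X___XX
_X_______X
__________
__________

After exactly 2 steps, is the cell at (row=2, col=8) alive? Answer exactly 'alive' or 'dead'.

Answer: alive

Derivation:
Simulating step by step:
Generation 0 (given above): 9 live cells
Generation 1: 6 live cells
__________
X_________
________XX
X_______XX
__________
__________
Generation 2: 5 live cells
__________
_________X
________X_
X_______X_
_________X
__________

Cell (2,8) at generation 2: 1 -> alive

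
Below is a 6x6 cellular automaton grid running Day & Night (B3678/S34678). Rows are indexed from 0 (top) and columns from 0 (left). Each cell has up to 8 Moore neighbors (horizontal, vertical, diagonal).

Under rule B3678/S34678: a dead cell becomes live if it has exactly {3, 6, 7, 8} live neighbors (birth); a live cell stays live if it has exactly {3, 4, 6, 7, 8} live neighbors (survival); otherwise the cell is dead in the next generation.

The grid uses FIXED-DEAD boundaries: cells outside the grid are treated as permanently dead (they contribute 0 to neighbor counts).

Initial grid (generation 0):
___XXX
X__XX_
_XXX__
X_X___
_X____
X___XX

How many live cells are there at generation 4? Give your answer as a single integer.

Answer: 6

Derivation:
Simulating step by step:
Generation 0 (given above): 15 live cells
Generation 1: 13 live cells
___XX_
_X___X
XXXXX_
__XX__
XX____
______
Generation 2: 9 live cells
______
XX____
_X_XX_
_X_XX_
__X___
______
Generation 3: 7 live cells
______
__X___
_X_XX_
___XX_
___X__
______
Generation 4: 6 live cells
______
___X__
___XX_
___XX_
____X_
______
Population at generation 4: 6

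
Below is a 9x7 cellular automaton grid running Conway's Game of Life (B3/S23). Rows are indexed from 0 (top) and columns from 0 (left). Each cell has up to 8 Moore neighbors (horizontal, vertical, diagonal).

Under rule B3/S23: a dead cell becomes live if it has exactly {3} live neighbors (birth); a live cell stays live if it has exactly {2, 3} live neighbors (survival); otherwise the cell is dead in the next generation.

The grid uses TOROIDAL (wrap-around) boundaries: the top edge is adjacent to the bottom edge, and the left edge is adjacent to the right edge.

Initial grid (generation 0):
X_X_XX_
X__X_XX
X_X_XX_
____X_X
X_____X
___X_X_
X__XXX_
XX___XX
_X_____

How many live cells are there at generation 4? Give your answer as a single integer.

Simulating step by step:
Generation 0 (given above): 27 live cells
Generation 1: 27 live cells
X_XXXX_
X_X____
XX_____
_X_XX__
X___X_X
X__X_X_
XXXX___
_XX__X_
__X_X__
Generation 2: 26 live cells
__X_XXX
X_X_X__
X__X___
_XXXXXX
XXX___X
___X_X_
X__X___
X___X__
______X
Generation 3: 20 live cells
XX__X_X
X_X_X__
X______
____XX_
_______
___XX__
___X__X
X_____X
X__XX_X
Generation 4: 22 live cells
__X_X__
___X_X_
_X_XXXX
_______
___X_X_
___XX__
X__XXXX
___XX__
___XX__
Population at generation 4: 22

Answer: 22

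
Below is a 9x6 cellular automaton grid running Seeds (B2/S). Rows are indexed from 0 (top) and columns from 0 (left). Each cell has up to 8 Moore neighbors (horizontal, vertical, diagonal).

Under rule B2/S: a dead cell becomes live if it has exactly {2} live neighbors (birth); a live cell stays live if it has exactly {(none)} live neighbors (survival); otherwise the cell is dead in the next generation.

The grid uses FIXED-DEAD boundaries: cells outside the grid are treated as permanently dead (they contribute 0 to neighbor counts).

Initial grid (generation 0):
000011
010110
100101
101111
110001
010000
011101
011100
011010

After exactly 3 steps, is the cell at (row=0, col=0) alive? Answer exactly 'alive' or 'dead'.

Simulating step by step:
Generation 0 (given above): 27 live cells
Generation 1: 6 live cells
001000
100000
000000
000000
000000
000101
000000
000001
100000
Generation 2: 5 live cells
010000
010000
000000
000000
000010
000010
000001
000000
000000
Generation 3: 8 live cells
101000
101000
000000
000000
000101
000100
000010
000000
000000

Cell (0,0) at generation 3: 1 -> alive

Answer: alive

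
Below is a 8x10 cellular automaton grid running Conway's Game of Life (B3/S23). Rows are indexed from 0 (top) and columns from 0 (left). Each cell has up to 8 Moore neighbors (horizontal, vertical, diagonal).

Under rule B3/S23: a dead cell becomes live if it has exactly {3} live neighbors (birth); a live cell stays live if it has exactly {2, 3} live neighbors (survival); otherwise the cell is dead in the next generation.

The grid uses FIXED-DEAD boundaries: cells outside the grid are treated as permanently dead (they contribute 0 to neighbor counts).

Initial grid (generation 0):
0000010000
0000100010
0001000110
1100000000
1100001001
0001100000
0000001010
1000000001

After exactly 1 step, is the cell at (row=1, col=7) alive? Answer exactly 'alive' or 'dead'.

Simulating step by step:
Generation 0 (given above): 18 live cells
Generation 1: 15 live cells
0000000000
0000100110
0000000110
1110000110
1110000000
0000010100
0000000000
0000000000

Cell (1,7) at generation 1: 1 -> alive

Answer: alive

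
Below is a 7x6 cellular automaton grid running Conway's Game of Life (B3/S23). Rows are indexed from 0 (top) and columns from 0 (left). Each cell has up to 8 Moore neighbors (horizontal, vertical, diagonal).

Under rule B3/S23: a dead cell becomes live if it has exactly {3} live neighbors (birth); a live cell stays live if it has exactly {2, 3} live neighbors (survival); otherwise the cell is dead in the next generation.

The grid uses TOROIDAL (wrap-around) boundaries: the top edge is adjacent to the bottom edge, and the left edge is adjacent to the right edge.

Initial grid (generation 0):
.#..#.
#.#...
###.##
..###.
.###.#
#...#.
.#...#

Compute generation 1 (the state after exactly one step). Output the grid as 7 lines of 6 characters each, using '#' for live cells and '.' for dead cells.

Simulating step by step:
Generation 0 (given above): 20 live cells
Generation 1: 15 live cells
(generation 1 grid is the final answer)

Answer: .##..#
..#.#.
#...#.
......
##...#
...##.
.#..##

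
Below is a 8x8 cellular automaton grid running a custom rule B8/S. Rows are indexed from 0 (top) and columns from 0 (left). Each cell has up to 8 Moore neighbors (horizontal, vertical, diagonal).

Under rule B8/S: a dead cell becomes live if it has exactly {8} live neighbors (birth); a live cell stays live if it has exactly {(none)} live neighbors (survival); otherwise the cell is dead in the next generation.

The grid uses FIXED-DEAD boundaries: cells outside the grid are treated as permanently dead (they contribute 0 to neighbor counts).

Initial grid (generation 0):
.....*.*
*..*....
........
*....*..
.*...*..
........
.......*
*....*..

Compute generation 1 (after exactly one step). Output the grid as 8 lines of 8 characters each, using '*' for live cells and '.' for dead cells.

Answer: ........
........
........
........
........
........
........
........

Derivation:
Simulating step by step:
Generation 0 (given above): 11 live cells
Generation 1: 0 live cells
(generation 1 grid is the final answer)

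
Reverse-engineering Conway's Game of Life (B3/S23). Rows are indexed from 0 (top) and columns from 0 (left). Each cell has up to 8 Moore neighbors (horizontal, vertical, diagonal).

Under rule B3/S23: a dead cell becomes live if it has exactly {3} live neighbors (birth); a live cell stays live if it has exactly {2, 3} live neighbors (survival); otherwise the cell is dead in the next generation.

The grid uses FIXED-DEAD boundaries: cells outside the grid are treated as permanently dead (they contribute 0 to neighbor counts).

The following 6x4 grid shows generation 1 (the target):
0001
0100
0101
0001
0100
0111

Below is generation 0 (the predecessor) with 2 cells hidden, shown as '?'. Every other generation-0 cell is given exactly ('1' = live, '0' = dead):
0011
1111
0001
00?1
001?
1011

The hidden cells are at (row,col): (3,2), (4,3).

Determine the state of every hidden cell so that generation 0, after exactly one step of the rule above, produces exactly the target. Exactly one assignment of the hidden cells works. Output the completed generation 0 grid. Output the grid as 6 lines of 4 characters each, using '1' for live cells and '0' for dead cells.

Hidden generation-0 cells (in order): (3,2), (4,3).
A hidden cell only influences target cells in its own 3x3 neighborhood. Try each of the 2^2 = 4 assignments, step the completed generation 0 forward once under B3/S23, and compare with the target:
  (3,2)=0 (4,3)=0 -> step gives (3,2)='1' but target has '0' -> reject
  (3,2)=0 (4,3)=1 -> step reproduces the target at every cell -> ACCEPT
  (3,2)=1 (4,3)=0 -> step gives (2,1)='0' but target has '1' -> reject
  (3,2)=1 (4,3)=1 -> step gives (2,1)='0' but target has '1' -> reject
Unique solution: (3,2)=dead, (4,3)=live.
Check: live-neighbor counts of every cell in the completed generation 0:
2443
1354
2353
0143
1344
0333
Applying B3/S23 to generation 0 with these counts gives:
0001
0100
0101
0001
0100
0111
which matches the target exactly.

Answer: 0011
1111
0001
0001
0011
1011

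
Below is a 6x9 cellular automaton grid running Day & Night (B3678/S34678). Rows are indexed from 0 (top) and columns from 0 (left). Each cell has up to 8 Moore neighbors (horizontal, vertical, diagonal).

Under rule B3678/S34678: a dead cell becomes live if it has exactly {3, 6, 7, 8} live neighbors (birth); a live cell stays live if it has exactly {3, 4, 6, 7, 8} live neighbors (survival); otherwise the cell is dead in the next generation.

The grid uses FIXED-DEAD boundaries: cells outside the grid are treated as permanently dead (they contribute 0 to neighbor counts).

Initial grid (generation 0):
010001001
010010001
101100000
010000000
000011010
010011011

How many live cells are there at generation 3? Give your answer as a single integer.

Answer: 10

Derivation:
Simulating step by step:
Generation 0 (given above): 18 live cells
Generation 1: 12 live cells
000000000
110100000
001000000
001110000
000011001
000011000
Generation 2: 9 live cells
000000000
001000000
001010000
000111000
000001000
000011000
Generation 3: 10 live cells
000000000
000100000
000011000
000111000
000111100
000000000
Population at generation 3: 10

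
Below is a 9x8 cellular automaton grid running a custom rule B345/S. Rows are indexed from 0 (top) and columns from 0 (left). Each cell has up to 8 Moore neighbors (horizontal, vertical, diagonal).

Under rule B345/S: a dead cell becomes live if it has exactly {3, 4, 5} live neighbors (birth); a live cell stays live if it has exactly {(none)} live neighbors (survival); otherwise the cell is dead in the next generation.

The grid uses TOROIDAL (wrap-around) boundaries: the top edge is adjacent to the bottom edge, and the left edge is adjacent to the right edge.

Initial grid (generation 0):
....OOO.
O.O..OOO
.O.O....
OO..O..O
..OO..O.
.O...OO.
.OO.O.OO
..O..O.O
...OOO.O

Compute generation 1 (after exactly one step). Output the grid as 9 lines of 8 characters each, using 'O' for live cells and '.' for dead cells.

Simulating step by step:
Generation 0 (given above): 32 live cells
Generation 1: 30 live cells
(generation 1 grid is the final answer)

Answer: O..O...O
.O.OO...
..O.OOOO
..OO....
OO..OO.O
O.OOO..O
O..O.O..
OO.OO...
........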